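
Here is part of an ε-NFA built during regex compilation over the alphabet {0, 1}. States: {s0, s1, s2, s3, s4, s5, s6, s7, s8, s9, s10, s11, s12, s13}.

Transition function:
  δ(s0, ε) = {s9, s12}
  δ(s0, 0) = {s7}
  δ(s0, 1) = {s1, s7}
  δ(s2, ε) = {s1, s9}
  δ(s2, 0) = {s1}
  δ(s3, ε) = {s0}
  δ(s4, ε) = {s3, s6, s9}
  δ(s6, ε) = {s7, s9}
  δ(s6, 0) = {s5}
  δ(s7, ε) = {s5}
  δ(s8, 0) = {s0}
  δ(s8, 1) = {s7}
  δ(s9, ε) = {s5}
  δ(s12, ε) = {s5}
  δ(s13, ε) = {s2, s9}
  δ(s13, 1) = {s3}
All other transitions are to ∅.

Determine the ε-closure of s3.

Start with {s3}.
From s3 via ε: add s0.
From s0 via ε: add s9, s12.
From s9 via ε: add s5.
No new states can be added; the closed set is {s0, s3, s5, s9, s12}.

{s0, s3, s5, s9, s12}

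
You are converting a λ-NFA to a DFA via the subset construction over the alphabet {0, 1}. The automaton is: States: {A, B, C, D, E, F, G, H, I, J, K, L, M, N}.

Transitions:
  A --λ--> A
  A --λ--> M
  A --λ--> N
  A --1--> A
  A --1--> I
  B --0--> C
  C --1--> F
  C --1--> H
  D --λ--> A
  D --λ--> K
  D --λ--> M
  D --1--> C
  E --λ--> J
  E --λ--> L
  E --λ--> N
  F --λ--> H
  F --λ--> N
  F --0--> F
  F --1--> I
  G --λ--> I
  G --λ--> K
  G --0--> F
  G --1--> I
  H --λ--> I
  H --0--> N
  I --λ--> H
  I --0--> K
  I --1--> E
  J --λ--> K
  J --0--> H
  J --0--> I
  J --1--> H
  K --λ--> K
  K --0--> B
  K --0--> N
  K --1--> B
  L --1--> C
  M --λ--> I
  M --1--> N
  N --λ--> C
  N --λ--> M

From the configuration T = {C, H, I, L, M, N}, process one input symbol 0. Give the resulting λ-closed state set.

H on 0 → {N}.
I on 0 → {K}.
No 0-transition from C, L, M, N.
Union after reading 0: {K, N}.
Now take the λ-closure:
From N via λ: add C, M.
From M via λ: add I.
From I via λ: add H.
No new states can be added; the closed set is {C, H, I, K, M, N}.

{C, H, I, K, M, N}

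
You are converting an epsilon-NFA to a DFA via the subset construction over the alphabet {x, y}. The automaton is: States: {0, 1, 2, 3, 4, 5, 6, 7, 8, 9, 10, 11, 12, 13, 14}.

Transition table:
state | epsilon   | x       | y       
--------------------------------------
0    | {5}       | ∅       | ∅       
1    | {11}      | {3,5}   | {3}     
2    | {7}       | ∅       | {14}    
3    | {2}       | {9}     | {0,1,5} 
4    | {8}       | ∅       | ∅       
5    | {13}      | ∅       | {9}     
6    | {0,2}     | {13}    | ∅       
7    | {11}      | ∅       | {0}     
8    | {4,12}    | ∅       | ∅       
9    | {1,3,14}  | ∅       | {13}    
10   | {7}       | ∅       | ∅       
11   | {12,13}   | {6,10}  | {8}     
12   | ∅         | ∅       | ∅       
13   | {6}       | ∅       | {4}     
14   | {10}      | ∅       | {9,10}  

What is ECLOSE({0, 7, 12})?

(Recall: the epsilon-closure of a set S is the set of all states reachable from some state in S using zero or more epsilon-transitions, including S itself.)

{0, 2, 5, 6, 7, 11, 12, 13}

Start with {0, 7, 12}.
From 0 via epsilon: add 5.
From 7 via epsilon: add 11.
From 5 via epsilon: add 13.
From 13 via epsilon: add 6.
From 6 via epsilon: add 2.
No new states can be added; the closed set is {0, 2, 5, 6, 7, 11, 12, 13}.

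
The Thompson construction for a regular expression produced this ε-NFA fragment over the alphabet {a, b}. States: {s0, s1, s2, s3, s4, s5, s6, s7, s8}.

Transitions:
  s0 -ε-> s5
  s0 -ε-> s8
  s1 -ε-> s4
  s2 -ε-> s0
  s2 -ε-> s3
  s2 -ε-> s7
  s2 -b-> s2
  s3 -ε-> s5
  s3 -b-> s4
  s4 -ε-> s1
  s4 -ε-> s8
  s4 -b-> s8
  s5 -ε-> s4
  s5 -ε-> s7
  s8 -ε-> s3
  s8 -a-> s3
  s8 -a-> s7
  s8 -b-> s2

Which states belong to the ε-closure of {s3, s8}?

Start with {s3, s8}.
From s3 via ε: add s5.
From s5 via ε: add s4, s7.
From s4 via ε: add s1.
No new states can be added; the closed set is {s1, s3, s4, s5, s7, s8}.

{s1, s3, s4, s5, s7, s8}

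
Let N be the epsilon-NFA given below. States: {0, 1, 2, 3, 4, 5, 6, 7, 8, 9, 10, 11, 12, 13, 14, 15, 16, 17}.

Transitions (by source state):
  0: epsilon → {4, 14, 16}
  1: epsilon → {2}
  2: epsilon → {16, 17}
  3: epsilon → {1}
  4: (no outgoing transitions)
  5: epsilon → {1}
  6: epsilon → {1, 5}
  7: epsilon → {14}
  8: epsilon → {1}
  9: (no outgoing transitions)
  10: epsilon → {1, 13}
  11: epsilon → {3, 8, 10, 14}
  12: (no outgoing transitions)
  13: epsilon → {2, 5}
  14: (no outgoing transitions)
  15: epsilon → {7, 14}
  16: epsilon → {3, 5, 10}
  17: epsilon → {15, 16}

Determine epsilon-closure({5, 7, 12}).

Start with {5, 7, 12}.
From 5 via epsilon: add 1.
From 7 via epsilon: add 14.
From 1 via epsilon: add 2.
From 2 via epsilon: add 16, 17.
From 16 via epsilon: add 3, 10.
From 17 via epsilon: add 15.
From 10 via epsilon: add 13.
No new states can be added; the closed set is {1, 2, 3, 5, 7, 10, 12, 13, 14, 15, 16, 17}.

{1, 2, 3, 5, 7, 10, 12, 13, 14, 15, 16, 17}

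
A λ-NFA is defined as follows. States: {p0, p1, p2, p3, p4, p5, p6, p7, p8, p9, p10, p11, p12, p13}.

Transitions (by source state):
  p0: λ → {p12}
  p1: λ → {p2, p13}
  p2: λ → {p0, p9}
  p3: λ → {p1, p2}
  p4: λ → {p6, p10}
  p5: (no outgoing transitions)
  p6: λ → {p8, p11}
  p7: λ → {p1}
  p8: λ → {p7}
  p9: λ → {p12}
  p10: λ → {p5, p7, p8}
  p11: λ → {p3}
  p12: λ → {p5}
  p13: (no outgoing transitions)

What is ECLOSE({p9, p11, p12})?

{p0, p1, p2, p3, p5, p9, p11, p12, p13}

Start with {p9, p11, p12}.
From p11 via λ: add p3.
From p12 via λ: add p5.
From p3 via λ: add p1, p2.
From p1 via λ: add p13.
From p2 via λ: add p0.
No new states can be added; the closed set is {p0, p1, p2, p3, p5, p9, p11, p12, p13}.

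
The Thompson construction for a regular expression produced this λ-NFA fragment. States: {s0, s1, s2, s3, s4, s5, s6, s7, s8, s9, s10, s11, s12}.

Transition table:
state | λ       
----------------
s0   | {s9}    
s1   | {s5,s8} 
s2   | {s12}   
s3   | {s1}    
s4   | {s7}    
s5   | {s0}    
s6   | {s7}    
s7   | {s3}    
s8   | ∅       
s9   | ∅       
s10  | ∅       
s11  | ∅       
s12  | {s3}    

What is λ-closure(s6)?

{s0, s1, s3, s5, s6, s7, s8, s9}

Start with {s6}.
From s6 via λ: add s7.
From s7 via λ: add s3.
From s3 via λ: add s1.
From s1 via λ: add s5, s8.
From s5 via λ: add s0.
From s0 via λ: add s9.
No new states can be added; the closed set is {s0, s1, s3, s5, s6, s7, s8, s9}.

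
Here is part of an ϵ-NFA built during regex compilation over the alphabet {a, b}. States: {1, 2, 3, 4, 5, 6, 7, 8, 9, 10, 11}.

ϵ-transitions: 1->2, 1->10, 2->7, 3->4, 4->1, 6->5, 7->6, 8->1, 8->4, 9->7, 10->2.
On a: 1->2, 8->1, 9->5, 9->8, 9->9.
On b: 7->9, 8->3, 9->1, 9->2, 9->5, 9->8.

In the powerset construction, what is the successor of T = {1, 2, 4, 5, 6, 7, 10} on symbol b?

7 on b → {9}.
No b-transition from 1, 2, 4, 5, 6, 10.
Union after reading b: {9}.
Now take the ϵ-closure:
From 9 via ϵ: add 7.
From 7 via ϵ: add 6.
From 6 via ϵ: add 5.
No new states can be added; the closed set is {5, 6, 7, 9}.

{5, 6, 7, 9}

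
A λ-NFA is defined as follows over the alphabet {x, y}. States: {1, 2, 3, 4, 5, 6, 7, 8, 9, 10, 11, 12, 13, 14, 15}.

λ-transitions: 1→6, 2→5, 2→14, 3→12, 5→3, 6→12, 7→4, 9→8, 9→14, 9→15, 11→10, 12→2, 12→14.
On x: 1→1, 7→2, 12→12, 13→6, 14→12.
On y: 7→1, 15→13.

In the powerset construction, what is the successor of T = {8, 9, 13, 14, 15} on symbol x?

{2, 3, 5, 6, 12, 14}

13 on x → {6}.
14 on x → {12}.
No x-transition from 8, 9, 15.
Union after reading x: {6, 12}.
Now take the λ-closure:
From 12 via λ: add 2, 14.
From 2 via λ: add 5.
From 5 via λ: add 3.
No new states can be added; the closed set is {2, 3, 5, 6, 12, 14}.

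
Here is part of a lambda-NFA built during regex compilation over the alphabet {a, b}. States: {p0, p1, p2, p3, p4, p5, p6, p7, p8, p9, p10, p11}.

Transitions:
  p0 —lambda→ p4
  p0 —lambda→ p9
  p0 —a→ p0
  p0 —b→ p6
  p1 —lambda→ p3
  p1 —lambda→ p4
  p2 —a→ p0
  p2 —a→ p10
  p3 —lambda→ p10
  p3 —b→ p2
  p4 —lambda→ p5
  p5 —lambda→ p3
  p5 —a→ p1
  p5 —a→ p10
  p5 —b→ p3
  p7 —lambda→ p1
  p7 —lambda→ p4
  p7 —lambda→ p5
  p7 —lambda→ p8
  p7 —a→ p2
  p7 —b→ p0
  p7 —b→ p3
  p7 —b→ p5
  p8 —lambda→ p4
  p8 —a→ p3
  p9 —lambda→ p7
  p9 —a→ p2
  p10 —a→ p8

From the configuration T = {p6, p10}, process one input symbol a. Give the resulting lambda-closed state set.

p10 on a → {p8}.
No a-transition from p6.
Union after reading a: {p8}.
Now take the lambda-closure:
From p8 via lambda: add p4.
From p4 via lambda: add p5.
From p5 via lambda: add p3.
From p3 via lambda: add p10.
No new states can be added; the closed set is {p3, p4, p5, p8, p10}.

{p3, p4, p5, p8, p10}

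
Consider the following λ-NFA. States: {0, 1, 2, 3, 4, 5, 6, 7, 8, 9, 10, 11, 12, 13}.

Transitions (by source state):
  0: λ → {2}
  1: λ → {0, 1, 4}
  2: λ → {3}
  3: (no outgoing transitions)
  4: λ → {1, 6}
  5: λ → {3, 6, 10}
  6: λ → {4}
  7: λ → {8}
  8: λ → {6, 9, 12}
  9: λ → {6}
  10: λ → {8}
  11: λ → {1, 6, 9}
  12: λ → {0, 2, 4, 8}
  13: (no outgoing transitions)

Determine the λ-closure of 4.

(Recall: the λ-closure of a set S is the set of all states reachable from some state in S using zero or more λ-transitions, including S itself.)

Start with {4}.
From 4 via λ: add 1, 6.
From 1 via λ: add 0.
From 0 via λ: add 2.
From 2 via λ: add 3.
No new states can be added; the closed set is {0, 1, 2, 3, 4, 6}.

{0, 1, 2, 3, 4, 6}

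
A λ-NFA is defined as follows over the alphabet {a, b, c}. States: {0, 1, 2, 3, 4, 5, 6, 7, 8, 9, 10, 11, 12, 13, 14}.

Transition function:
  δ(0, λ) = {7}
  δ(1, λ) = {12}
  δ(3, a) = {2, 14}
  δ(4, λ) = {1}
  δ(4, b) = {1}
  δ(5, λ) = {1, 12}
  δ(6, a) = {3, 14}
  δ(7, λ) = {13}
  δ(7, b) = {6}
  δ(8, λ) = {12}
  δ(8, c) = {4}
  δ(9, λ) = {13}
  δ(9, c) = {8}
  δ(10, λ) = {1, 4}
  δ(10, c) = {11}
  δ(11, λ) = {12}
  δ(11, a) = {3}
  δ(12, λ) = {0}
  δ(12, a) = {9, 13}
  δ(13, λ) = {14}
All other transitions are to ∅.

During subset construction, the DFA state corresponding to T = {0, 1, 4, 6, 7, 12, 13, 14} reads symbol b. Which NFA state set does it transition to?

{0, 1, 6, 7, 12, 13, 14}

4 on b → {1}.
7 on b → {6}.
No b-transition from 0, 1, 6, 12, 13, 14.
Union after reading b: {1, 6}.
Now take the λ-closure:
From 1 via λ: add 12.
From 12 via λ: add 0.
From 0 via λ: add 7.
From 7 via λ: add 13.
From 13 via λ: add 14.
No new states can be added; the closed set is {0, 1, 6, 7, 12, 13, 14}.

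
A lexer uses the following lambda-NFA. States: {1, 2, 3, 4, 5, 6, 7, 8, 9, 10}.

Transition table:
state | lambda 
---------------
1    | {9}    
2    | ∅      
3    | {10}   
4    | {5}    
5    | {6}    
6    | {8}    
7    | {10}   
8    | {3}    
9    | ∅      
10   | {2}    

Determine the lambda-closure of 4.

Start with {4}.
From 4 via lambda: add 5.
From 5 via lambda: add 6.
From 6 via lambda: add 8.
From 8 via lambda: add 3.
From 3 via lambda: add 10.
From 10 via lambda: add 2.
No new states can be added; the closed set is {2, 3, 4, 5, 6, 8, 10}.

{2, 3, 4, 5, 6, 8, 10}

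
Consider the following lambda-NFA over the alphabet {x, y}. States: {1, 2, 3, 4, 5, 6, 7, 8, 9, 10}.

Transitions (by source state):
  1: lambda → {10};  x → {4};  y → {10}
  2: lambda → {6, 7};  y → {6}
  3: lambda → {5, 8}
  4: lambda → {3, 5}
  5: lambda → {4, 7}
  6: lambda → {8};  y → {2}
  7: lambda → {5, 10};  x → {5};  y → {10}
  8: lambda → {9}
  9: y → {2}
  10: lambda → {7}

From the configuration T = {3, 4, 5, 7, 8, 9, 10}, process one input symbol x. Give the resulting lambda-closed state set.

{3, 4, 5, 7, 8, 9, 10}

7 on x → {5}.
No x-transition from 3, 4, 5, 8, 9, 10.
Union after reading x: {5}.
Now take the lambda-closure:
From 5 via lambda: add 4, 7.
From 4 via lambda: add 3.
From 7 via lambda: add 10.
From 3 via lambda: add 8.
From 8 via lambda: add 9.
No new states can be added; the closed set is {3, 4, 5, 7, 8, 9, 10}.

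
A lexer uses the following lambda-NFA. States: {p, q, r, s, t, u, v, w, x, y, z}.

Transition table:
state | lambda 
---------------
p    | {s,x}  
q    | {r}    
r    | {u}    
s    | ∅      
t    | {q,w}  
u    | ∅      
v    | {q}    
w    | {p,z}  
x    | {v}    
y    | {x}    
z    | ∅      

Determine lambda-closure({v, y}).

Start with {v, y}.
From v via lambda: add q.
From y via lambda: add x.
From q via lambda: add r.
From r via lambda: add u.
No new states can be added; the closed set is {q, r, u, v, x, y}.

{q, r, u, v, x, y}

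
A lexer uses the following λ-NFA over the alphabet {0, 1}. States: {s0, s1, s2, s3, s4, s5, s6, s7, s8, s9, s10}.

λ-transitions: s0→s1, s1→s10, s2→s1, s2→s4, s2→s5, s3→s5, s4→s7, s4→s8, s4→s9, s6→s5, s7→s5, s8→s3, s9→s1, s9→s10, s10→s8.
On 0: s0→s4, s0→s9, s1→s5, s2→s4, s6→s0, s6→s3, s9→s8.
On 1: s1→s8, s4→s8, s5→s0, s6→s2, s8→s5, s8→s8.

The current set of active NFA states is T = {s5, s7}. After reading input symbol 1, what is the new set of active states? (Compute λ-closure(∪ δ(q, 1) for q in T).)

{s0, s1, s3, s5, s8, s10}

s5 on 1 → {s0}.
No 1-transition from s7.
Union after reading 1: {s0}.
Now take the λ-closure:
From s0 via λ: add s1.
From s1 via λ: add s10.
From s10 via λ: add s8.
From s8 via λ: add s3.
From s3 via λ: add s5.
No new states can be added; the closed set is {s0, s1, s3, s5, s8, s10}.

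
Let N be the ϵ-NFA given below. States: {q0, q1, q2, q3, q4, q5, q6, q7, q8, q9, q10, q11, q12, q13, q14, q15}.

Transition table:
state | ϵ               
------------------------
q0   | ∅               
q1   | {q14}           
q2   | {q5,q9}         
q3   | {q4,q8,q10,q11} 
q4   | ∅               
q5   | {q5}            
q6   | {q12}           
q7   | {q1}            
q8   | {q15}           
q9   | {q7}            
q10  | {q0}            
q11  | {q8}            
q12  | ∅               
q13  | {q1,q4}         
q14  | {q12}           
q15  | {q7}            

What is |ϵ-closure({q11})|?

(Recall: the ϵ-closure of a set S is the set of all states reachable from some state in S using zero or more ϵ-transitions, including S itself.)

7

Start with {q11}.
From q11 via ϵ: add q8.
From q8 via ϵ: add q15.
From q15 via ϵ: add q7.
From q7 via ϵ: add q1.
From q1 via ϵ: add q14.
From q14 via ϵ: add q12.
ϵ-closure = {q1, q7, q8, q11, q12, q14, q15}, which has 7 states.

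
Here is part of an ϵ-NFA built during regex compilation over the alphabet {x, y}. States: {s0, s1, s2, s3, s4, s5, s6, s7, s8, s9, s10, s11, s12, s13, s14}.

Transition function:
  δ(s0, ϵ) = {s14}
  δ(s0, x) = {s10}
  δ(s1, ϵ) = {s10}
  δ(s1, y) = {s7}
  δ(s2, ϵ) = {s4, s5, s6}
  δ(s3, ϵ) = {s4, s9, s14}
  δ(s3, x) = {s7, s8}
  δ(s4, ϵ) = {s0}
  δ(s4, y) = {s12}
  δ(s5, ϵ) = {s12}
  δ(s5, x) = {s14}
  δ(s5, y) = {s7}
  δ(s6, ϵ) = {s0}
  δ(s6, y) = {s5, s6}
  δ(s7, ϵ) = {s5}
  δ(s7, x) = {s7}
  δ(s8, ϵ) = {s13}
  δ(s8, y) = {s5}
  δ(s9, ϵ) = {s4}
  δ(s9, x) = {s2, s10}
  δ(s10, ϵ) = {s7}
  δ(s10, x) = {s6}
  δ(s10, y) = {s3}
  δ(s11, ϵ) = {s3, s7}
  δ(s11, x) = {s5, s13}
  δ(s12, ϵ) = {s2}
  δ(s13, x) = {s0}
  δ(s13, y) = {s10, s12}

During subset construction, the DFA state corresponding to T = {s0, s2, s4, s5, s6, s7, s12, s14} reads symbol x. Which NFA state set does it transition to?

{s0, s2, s4, s5, s6, s7, s10, s12, s14}

s0 on x → {s10}.
s5 on x → {s14}.
s7 on x → {s7}.
No x-transition from s2, s4, s6, s12, s14.
Union after reading x: {s7, s10, s14}.
Now take the ϵ-closure:
From s7 via ϵ: add s5.
From s5 via ϵ: add s12.
From s12 via ϵ: add s2.
From s2 via ϵ: add s4, s6.
From s4 via ϵ: add s0.
No new states can be added; the closed set is {s0, s2, s4, s5, s6, s7, s10, s12, s14}.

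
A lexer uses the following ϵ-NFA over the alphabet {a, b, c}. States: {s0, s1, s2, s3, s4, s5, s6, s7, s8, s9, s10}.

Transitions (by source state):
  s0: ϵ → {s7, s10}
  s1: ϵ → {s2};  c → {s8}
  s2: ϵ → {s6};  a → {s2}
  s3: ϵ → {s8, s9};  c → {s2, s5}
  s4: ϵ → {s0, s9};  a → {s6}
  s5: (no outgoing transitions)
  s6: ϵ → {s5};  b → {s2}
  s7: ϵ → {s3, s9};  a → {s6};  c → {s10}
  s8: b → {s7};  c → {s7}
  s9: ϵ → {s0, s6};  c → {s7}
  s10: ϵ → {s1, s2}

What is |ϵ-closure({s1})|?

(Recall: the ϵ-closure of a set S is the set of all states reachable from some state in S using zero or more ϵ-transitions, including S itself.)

4

Start with {s1}.
From s1 via ϵ: add s2.
From s2 via ϵ: add s6.
From s6 via ϵ: add s5.
ϵ-closure = {s1, s2, s5, s6}, which has 4 states.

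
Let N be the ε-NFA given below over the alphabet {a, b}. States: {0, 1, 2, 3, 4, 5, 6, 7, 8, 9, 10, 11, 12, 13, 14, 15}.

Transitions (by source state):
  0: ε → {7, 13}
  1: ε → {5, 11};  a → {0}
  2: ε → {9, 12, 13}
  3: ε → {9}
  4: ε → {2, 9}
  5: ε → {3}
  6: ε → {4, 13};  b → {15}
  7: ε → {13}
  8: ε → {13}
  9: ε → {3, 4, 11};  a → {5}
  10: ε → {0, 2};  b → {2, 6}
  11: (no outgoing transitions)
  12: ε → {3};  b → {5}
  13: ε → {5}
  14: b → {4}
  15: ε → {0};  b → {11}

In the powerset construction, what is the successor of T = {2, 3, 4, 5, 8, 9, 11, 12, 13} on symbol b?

{2, 3, 4, 5, 9, 11, 12, 13}

12 on b → {5}.
No b-transition from 2, 3, 4, 5, 8, 9, 11, 13.
Union after reading b: {5}.
Now take the ε-closure:
From 5 via ε: add 3.
From 3 via ε: add 9.
From 9 via ε: add 4, 11.
From 4 via ε: add 2.
From 2 via ε: add 12, 13.
No new states can be added; the closed set is {2, 3, 4, 5, 9, 11, 12, 13}.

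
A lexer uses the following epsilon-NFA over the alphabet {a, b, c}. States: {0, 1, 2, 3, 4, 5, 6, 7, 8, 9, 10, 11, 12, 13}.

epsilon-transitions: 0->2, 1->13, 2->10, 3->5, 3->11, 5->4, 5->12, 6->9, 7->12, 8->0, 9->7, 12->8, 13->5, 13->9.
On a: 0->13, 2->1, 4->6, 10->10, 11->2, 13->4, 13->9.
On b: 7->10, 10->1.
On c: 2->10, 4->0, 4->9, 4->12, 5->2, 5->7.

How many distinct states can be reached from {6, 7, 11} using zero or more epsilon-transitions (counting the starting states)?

9

Start with {6, 7, 11}.
From 6 via epsilon: add 9.
From 7 via epsilon: add 12.
From 12 via epsilon: add 8.
From 8 via epsilon: add 0.
From 0 via epsilon: add 2.
From 2 via epsilon: add 10.
epsilon-closure = {0, 2, 6, 7, 8, 9, 10, 11, 12}, which has 9 states.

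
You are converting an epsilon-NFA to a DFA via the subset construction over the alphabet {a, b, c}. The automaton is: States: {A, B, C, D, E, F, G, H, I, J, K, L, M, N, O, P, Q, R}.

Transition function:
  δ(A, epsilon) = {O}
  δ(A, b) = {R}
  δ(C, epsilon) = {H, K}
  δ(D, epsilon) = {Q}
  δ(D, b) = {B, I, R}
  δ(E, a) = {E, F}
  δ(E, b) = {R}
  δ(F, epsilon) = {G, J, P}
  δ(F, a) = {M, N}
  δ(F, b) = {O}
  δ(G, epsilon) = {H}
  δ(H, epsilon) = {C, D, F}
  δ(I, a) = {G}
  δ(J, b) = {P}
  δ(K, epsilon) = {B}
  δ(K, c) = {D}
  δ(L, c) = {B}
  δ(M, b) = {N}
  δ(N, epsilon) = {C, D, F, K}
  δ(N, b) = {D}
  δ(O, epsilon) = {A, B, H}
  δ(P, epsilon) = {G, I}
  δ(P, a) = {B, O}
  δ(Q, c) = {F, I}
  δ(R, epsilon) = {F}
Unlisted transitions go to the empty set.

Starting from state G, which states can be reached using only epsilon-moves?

Start with {G}.
From G via epsilon: add H.
From H via epsilon: add C, D, F.
From C via epsilon: add K.
From D via epsilon: add Q.
From F via epsilon: add J, P.
From K via epsilon: add B.
From P via epsilon: add I.
No new states can be added; the closed set is {B, C, D, F, G, H, I, J, K, P, Q}.

{B, C, D, F, G, H, I, J, K, P, Q}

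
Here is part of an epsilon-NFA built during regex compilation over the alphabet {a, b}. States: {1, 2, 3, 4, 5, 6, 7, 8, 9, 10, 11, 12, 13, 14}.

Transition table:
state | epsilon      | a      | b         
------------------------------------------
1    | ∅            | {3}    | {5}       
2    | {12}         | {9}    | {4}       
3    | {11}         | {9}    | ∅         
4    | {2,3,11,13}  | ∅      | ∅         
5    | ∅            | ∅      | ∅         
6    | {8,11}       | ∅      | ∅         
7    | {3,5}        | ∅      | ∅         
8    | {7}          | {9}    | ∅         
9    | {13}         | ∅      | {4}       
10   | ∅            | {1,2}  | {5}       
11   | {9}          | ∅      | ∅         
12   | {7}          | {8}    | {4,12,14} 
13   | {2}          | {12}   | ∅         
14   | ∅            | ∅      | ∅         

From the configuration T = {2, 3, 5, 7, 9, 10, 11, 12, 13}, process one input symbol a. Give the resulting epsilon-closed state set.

{1, 2, 3, 5, 7, 8, 9, 11, 12, 13}

2 on a → {9}.
3 on a → {9}.
10 on a → {1, 2}.
12 on a → {8}.
13 on a → {12}.
No a-transition from 5, 7, 9, 11.
Union after reading a: {1, 2, 8, 9, 12}.
Now take the epsilon-closure:
From 8 via epsilon: add 7.
From 9 via epsilon: add 13.
From 7 via epsilon: add 3, 5.
From 3 via epsilon: add 11.
No new states can be added; the closed set is {1, 2, 3, 5, 7, 8, 9, 11, 12, 13}.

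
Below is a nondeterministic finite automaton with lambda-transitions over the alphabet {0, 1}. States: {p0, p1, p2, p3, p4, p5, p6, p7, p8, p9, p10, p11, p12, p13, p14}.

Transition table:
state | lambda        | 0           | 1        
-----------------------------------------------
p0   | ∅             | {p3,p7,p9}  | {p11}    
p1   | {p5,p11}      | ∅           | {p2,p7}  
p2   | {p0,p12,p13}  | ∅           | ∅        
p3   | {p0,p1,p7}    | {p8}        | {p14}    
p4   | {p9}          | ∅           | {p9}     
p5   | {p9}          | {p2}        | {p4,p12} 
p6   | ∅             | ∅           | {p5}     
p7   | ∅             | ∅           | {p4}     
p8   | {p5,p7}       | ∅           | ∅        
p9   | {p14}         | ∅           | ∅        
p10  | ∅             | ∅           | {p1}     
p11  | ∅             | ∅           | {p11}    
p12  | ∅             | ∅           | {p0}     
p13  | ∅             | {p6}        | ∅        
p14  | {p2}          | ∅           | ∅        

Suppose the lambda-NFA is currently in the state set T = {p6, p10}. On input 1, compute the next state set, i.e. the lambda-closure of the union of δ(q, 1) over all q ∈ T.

{p0, p1, p2, p5, p9, p11, p12, p13, p14}

p6 on 1 → {p5}.
p10 on 1 → {p1}.
Union after reading 1: {p1, p5}.
Now take the lambda-closure:
From p1 via lambda: add p11.
From p5 via lambda: add p9.
From p9 via lambda: add p14.
From p14 via lambda: add p2.
From p2 via lambda: add p0, p12, p13.
No new states can be added; the closed set is {p0, p1, p2, p5, p9, p11, p12, p13, p14}.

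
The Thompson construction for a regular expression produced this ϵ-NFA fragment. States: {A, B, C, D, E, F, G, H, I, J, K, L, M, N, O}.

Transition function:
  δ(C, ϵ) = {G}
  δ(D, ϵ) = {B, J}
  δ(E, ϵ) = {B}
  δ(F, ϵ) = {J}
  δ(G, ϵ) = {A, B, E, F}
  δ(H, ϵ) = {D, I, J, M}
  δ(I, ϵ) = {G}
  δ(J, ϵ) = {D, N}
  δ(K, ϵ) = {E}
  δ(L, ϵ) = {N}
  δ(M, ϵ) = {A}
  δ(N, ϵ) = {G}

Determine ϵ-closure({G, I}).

Start with {G, I}.
From G via ϵ: add A, B, E, F.
From F via ϵ: add J.
From J via ϵ: add D, N.
No new states can be added; the closed set is {A, B, D, E, F, G, I, J, N}.

{A, B, D, E, F, G, I, J, N}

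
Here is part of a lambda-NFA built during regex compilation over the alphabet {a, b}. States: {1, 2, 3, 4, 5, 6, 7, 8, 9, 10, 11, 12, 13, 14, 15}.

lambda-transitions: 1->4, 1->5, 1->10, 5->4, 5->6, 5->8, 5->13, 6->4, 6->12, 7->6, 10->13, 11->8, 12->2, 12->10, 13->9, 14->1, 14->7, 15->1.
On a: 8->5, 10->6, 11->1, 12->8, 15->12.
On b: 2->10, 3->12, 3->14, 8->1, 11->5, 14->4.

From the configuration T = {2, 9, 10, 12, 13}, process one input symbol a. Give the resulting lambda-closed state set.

{2, 4, 6, 8, 9, 10, 12, 13}

10 on a → {6}.
12 on a → {8}.
No a-transition from 2, 9, 13.
Union after reading a: {6, 8}.
Now take the lambda-closure:
From 6 via lambda: add 4, 12.
From 12 via lambda: add 2, 10.
From 10 via lambda: add 13.
From 13 via lambda: add 9.
No new states can be added; the closed set is {2, 4, 6, 8, 9, 10, 12, 13}.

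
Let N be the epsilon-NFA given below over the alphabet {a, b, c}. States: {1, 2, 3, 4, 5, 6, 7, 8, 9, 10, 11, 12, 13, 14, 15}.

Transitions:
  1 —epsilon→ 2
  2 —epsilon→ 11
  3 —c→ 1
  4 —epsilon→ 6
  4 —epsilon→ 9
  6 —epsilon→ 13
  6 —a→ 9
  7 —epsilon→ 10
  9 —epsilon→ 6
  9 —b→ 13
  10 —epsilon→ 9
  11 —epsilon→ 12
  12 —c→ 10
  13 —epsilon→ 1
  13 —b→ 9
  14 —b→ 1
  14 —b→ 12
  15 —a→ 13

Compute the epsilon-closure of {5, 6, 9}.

Start with {5, 6, 9}.
From 6 via epsilon: add 13.
From 13 via epsilon: add 1.
From 1 via epsilon: add 2.
From 2 via epsilon: add 11.
From 11 via epsilon: add 12.
No new states can be added; the closed set is {1, 2, 5, 6, 9, 11, 12, 13}.

{1, 2, 5, 6, 9, 11, 12, 13}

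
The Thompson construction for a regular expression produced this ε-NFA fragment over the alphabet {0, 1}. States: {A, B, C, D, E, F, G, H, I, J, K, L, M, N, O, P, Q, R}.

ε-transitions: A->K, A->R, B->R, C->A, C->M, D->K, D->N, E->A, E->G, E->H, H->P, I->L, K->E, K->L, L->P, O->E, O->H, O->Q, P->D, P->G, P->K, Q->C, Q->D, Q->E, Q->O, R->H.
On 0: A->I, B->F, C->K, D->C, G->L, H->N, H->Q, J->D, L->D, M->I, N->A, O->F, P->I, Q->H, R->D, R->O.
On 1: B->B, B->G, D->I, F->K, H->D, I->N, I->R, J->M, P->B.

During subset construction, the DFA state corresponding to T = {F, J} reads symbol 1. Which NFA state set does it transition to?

{A, D, E, G, H, K, L, M, N, P, R}

F on 1 → {K}.
J on 1 → {M}.
Union after reading 1: {K, M}.
Now take the ε-closure:
From K via ε: add E, L.
From E via ε: add A, G, H.
From L via ε: add P.
From A via ε: add R.
From P via ε: add D.
From D via ε: add N.
No new states can be added; the closed set is {A, D, E, G, H, K, L, M, N, P, R}.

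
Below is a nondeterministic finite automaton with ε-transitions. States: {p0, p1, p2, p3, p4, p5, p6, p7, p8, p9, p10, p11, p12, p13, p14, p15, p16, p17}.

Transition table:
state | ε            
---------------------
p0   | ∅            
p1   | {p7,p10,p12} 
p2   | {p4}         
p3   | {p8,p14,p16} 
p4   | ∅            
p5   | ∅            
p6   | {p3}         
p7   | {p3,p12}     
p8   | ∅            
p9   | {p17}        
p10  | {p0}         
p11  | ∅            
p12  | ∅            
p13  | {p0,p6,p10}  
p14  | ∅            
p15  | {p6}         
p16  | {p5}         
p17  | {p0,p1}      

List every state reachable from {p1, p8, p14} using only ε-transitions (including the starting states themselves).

Start with {p1, p8, p14}.
From p1 via ε: add p7, p10, p12.
From p7 via ε: add p3.
From p10 via ε: add p0.
From p3 via ε: add p16.
From p16 via ε: add p5.
No new states can be added; the closed set is {p0, p1, p3, p5, p7, p8, p10, p12, p14, p16}.

{p0, p1, p3, p5, p7, p8, p10, p12, p14, p16}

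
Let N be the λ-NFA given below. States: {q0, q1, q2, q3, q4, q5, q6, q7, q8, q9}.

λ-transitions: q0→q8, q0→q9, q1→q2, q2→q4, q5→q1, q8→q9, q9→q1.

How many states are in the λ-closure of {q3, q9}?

Start with {q3, q9}.
From q9 via λ: add q1.
From q1 via λ: add q2.
From q2 via λ: add q4.
λ-closure = {q1, q2, q3, q4, q9}, which has 5 states.

5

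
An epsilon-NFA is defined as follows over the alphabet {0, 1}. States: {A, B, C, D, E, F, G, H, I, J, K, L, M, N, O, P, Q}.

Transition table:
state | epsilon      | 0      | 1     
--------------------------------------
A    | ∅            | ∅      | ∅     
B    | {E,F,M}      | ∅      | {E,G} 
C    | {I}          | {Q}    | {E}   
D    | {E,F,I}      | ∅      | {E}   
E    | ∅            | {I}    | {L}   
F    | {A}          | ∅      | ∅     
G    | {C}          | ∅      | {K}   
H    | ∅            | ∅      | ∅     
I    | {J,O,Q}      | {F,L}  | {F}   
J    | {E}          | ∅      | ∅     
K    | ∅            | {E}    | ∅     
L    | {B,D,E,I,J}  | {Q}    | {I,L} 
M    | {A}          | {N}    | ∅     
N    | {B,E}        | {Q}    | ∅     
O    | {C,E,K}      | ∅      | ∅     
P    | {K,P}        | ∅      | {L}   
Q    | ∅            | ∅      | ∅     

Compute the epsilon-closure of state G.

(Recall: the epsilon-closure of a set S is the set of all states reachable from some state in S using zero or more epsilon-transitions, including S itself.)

{C, E, G, I, J, K, O, Q}

Start with {G}.
From G via epsilon: add C.
From C via epsilon: add I.
From I via epsilon: add J, O, Q.
From J via epsilon: add E.
From O via epsilon: add K.
No new states can be added; the closed set is {C, E, G, I, J, K, O, Q}.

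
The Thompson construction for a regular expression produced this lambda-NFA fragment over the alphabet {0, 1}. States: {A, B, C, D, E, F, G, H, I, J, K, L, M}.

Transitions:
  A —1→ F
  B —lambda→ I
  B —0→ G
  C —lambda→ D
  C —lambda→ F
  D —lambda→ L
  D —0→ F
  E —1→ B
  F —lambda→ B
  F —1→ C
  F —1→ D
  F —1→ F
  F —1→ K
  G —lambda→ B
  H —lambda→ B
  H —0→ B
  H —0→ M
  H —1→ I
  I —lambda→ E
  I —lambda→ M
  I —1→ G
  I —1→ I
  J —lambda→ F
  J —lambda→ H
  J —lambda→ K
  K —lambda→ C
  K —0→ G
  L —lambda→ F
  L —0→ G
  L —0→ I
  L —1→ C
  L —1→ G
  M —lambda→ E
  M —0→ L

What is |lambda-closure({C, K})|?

9

Start with {C, K}.
From C via lambda: add D, F.
From D via lambda: add L.
From F via lambda: add B.
From B via lambda: add I.
From I via lambda: add E, M.
lambda-closure = {B, C, D, E, F, I, K, L, M}, which has 9 states.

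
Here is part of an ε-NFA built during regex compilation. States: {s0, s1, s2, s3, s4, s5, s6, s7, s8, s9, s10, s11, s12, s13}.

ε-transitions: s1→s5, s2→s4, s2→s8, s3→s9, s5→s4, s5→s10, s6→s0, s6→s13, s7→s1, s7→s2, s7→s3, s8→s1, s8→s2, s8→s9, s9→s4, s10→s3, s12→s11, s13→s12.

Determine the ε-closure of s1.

{s1, s3, s4, s5, s9, s10}

Start with {s1}.
From s1 via ε: add s5.
From s5 via ε: add s4, s10.
From s10 via ε: add s3.
From s3 via ε: add s9.
No new states can be added; the closed set is {s1, s3, s4, s5, s9, s10}.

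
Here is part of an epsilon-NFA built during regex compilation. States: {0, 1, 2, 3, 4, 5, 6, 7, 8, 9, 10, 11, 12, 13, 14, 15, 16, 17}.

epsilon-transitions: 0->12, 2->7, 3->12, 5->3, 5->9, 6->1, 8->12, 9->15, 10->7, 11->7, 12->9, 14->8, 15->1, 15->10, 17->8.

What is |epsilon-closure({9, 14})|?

8

Start with {9, 14}.
From 9 via epsilon: add 15.
From 14 via epsilon: add 8.
From 8 via epsilon: add 12.
From 15 via epsilon: add 1, 10.
From 10 via epsilon: add 7.
epsilon-closure = {1, 7, 8, 9, 10, 12, 14, 15}, which has 8 states.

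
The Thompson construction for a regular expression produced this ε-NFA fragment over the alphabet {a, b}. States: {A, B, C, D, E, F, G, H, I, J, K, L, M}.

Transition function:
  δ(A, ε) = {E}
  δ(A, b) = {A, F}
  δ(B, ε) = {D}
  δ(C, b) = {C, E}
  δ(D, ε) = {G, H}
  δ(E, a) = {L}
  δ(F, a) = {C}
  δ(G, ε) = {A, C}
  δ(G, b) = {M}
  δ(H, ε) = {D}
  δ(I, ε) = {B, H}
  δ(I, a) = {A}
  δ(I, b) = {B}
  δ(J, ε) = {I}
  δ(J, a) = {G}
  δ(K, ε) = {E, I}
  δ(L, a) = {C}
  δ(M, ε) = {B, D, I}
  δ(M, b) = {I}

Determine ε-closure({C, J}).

Start with {C, J}.
From J via ε: add I.
From I via ε: add B, H.
From B via ε: add D.
From D via ε: add G.
From G via ε: add A.
From A via ε: add E.
No new states can be added; the closed set is {A, B, C, D, E, G, H, I, J}.

{A, B, C, D, E, G, H, I, J}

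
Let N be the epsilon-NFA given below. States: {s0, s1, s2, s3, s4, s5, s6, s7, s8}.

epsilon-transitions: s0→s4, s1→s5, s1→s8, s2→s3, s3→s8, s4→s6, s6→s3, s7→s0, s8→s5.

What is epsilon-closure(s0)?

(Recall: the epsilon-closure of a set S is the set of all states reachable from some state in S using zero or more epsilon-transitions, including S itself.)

Start with {s0}.
From s0 via epsilon: add s4.
From s4 via epsilon: add s6.
From s6 via epsilon: add s3.
From s3 via epsilon: add s8.
From s8 via epsilon: add s5.
No new states can be added; the closed set is {s0, s3, s4, s5, s6, s8}.

{s0, s3, s4, s5, s6, s8}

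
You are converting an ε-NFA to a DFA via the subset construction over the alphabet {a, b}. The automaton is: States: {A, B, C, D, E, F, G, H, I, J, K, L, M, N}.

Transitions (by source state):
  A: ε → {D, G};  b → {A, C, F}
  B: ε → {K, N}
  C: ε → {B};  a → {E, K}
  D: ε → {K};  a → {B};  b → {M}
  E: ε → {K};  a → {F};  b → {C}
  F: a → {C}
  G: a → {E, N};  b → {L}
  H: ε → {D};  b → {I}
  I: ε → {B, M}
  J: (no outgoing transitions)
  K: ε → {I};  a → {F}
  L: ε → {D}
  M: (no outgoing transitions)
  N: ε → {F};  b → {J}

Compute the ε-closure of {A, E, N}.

Start with {A, E, N}.
From A via ε: add D, G.
From E via ε: add K.
From N via ε: add F.
From K via ε: add I.
From I via ε: add B, M.
No new states can be added; the closed set is {A, B, D, E, F, G, I, K, M, N}.

{A, B, D, E, F, G, I, K, M, N}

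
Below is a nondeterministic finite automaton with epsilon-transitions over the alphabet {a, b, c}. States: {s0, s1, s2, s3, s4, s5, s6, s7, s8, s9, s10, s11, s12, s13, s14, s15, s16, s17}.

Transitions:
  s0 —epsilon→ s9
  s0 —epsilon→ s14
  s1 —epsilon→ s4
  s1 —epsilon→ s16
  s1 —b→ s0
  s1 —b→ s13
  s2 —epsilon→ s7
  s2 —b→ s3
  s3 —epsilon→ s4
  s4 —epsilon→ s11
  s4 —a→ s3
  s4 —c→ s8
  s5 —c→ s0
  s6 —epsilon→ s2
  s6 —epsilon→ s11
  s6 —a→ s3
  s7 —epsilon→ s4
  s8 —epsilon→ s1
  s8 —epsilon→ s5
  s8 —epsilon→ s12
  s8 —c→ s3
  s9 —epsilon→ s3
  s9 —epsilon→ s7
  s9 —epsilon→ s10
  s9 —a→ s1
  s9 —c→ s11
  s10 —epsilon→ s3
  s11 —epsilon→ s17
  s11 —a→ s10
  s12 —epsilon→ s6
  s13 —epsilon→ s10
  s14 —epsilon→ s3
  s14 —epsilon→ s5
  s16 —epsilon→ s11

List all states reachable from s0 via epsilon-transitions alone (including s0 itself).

Start with {s0}.
From s0 via epsilon: add s9, s14.
From s9 via epsilon: add s3, s7, s10.
From s14 via epsilon: add s5.
From s3 via epsilon: add s4.
From s4 via epsilon: add s11.
From s11 via epsilon: add s17.
No new states can be added; the closed set is {s0, s3, s4, s5, s7, s9, s10, s11, s14, s17}.

{s0, s3, s4, s5, s7, s9, s10, s11, s14, s17}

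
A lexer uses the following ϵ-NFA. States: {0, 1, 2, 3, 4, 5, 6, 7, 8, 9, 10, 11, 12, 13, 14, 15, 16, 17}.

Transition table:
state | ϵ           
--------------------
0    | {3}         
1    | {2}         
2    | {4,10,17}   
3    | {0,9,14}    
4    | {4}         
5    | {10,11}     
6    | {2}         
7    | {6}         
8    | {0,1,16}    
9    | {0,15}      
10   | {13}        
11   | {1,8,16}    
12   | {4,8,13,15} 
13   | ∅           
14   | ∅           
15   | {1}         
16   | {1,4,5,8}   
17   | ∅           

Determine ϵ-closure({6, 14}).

{2, 4, 6, 10, 13, 14, 17}

Start with {6, 14}.
From 6 via ϵ: add 2.
From 2 via ϵ: add 4, 10, 17.
From 10 via ϵ: add 13.
No new states can be added; the closed set is {2, 4, 6, 10, 13, 14, 17}.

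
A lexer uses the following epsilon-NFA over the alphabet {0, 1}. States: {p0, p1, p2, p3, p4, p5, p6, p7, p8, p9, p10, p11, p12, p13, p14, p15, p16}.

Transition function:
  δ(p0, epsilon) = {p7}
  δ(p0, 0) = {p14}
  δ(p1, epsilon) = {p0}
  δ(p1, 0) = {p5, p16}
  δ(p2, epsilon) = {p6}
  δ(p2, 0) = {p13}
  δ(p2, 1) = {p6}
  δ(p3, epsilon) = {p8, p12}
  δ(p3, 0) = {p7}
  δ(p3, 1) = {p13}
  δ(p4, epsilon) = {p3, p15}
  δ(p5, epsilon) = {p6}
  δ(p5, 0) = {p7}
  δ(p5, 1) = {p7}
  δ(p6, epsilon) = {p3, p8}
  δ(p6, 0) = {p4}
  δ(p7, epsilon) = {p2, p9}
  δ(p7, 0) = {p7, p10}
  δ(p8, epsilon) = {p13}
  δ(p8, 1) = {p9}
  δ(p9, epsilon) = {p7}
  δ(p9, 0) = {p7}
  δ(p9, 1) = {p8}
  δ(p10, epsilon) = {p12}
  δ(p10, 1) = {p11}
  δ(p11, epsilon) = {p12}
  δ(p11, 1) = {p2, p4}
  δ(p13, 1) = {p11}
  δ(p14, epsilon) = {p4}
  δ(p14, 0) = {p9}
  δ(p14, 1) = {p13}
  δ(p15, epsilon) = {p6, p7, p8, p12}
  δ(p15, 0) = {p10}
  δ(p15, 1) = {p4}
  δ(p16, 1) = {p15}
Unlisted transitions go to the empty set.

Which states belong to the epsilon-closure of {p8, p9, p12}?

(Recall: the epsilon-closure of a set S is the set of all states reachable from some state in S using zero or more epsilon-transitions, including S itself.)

Start with {p8, p9, p12}.
From p8 via epsilon: add p13.
From p9 via epsilon: add p7.
From p7 via epsilon: add p2.
From p2 via epsilon: add p6.
From p6 via epsilon: add p3.
No new states can be added; the closed set is {p2, p3, p6, p7, p8, p9, p12, p13}.

{p2, p3, p6, p7, p8, p9, p12, p13}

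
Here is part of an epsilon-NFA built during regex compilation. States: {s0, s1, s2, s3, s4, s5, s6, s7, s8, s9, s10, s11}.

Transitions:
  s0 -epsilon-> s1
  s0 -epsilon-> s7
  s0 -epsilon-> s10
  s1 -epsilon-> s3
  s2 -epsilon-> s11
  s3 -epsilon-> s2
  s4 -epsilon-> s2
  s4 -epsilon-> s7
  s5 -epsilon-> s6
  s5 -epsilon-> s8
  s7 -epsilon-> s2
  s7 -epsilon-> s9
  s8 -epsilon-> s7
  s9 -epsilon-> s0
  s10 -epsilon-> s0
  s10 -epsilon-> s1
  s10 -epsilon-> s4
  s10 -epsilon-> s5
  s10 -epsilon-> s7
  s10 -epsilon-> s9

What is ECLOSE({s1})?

Start with {s1}.
From s1 via epsilon: add s3.
From s3 via epsilon: add s2.
From s2 via epsilon: add s11.
No new states can be added; the closed set is {s1, s2, s3, s11}.

{s1, s2, s3, s11}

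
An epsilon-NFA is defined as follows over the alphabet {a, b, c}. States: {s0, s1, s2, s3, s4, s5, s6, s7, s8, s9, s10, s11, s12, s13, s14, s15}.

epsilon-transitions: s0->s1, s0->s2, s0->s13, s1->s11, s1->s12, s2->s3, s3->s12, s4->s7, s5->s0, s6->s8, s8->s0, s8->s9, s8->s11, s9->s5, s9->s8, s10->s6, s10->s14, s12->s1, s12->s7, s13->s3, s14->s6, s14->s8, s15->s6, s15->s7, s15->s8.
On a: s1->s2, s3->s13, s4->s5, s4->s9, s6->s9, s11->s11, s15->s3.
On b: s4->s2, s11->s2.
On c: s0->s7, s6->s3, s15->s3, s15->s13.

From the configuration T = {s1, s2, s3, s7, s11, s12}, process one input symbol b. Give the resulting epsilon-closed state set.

s11 on b → {s2}.
No b-transition from s1, s2, s3, s7, s12.
Union after reading b: {s2}.
Now take the epsilon-closure:
From s2 via epsilon: add s3.
From s3 via epsilon: add s12.
From s12 via epsilon: add s1, s7.
From s1 via epsilon: add s11.
No new states can be added; the closed set is {s1, s2, s3, s7, s11, s12}.

{s1, s2, s3, s7, s11, s12}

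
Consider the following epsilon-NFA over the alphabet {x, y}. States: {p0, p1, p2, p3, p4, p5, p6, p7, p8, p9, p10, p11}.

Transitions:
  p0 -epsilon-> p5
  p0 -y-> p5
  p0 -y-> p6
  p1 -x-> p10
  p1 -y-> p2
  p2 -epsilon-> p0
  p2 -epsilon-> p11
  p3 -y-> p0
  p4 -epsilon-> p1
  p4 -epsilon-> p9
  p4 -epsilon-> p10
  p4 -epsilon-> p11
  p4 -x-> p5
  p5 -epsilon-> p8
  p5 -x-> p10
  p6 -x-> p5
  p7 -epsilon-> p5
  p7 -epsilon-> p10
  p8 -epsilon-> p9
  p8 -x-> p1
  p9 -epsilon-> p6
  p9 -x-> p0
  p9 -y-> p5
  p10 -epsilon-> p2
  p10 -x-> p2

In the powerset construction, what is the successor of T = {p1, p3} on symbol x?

{p0, p2, p5, p6, p8, p9, p10, p11}

p1 on x → {p10}.
No x-transition from p3.
Union after reading x: {p10}.
Now take the epsilon-closure:
From p10 via epsilon: add p2.
From p2 via epsilon: add p0, p11.
From p0 via epsilon: add p5.
From p5 via epsilon: add p8.
From p8 via epsilon: add p9.
From p9 via epsilon: add p6.
No new states can be added; the closed set is {p0, p2, p5, p6, p8, p9, p10, p11}.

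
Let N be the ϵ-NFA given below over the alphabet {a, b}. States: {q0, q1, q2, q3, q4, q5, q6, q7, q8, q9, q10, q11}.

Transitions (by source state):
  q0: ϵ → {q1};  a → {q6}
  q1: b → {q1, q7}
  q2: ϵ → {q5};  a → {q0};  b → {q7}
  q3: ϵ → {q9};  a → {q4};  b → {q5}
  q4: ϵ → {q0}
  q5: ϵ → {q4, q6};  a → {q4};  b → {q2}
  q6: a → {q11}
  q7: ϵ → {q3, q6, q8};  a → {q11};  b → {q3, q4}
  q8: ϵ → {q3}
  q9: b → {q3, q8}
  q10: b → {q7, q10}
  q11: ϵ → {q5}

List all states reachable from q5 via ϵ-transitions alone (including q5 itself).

{q0, q1, q4, q5, q6}

Start with {q5}.
From q5 via ϵ: add q4, q6.
From q4 via ϵ: add q0.
From q0 via ϵ: add q1.
No new states can be added; the closed set is {q0, q1, q4, q5, q6}.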